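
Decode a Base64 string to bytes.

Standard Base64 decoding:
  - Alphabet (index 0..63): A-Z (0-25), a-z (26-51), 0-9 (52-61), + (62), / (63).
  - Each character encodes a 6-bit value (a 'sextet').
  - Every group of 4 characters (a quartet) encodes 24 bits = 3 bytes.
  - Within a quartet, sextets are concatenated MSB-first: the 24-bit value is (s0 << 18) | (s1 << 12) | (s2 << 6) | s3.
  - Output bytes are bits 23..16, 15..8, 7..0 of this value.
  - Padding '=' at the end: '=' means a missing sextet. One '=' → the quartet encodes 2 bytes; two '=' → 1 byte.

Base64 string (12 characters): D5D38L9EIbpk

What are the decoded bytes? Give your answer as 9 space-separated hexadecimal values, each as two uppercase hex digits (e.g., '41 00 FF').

After char 0 ('D'=3): chars_in_quartet=1 acc=0x3 bytes_emitted=0
After char 1 ('5'=57): chars_in_quartet=2 acc=0xF9 bytes_emitted=0
After char 2 ('D'=3): chars_in_quartet=3 acc=0x3E43 bytes_emitted=0
After char 3 ('3'=55): chars_in_quartet=4 acc=0xF90F7 -> emit 0F 90 F7, reset; bytes_emitted=3
After char 4 ('8'=60): chars_in_quartet=1 acc=0x3C bytes_emitted=3
After char 5 ('L'=11): chars_in_quartet=2 acc=0xF0B bytes_emitted=3
After char 6 ('9'=61): chars_in_quartet=3 acc=0x3C2FD bytes_emitted=3
After char 7 ('E'=4): chars_in_quartet=4 acc=0xF0BF44 -> emit F0 BF 44, reset; bytes_emitted=6
After char 8 ('I'=8): chars_in_quartet=1 acc=0x8 bytes_emitted=6
After char 9 ('b'=27): chars_in_quartet=2 acc=0x21B bytes_emitted=6
After char 10 ('p'=41): chars_in_quartet=3 acc=0x86E9 bytes_emitted=6
After char 11 ('k'=36): chars_in_quartet=4 acc=0x21BA64 -> emit 21 BA 64, reset; bytes_emitted=9

Answer: 0F 90 F7 F0 BF 44 21 BA 64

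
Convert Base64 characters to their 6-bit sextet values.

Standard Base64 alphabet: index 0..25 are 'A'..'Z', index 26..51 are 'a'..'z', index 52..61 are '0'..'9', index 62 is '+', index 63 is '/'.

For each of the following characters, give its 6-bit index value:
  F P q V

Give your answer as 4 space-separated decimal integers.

Answer: 5 15 42 21

Derivation:
'F': A..Z range, ord('F') − ord('A') = 5
'P': A..Z range, ord('P') − ord('A') = 15
'q': a..z range, 26 + ord('q') − ord('a') = 42
'V': A..Z range, ord('V') − ord('A') = 21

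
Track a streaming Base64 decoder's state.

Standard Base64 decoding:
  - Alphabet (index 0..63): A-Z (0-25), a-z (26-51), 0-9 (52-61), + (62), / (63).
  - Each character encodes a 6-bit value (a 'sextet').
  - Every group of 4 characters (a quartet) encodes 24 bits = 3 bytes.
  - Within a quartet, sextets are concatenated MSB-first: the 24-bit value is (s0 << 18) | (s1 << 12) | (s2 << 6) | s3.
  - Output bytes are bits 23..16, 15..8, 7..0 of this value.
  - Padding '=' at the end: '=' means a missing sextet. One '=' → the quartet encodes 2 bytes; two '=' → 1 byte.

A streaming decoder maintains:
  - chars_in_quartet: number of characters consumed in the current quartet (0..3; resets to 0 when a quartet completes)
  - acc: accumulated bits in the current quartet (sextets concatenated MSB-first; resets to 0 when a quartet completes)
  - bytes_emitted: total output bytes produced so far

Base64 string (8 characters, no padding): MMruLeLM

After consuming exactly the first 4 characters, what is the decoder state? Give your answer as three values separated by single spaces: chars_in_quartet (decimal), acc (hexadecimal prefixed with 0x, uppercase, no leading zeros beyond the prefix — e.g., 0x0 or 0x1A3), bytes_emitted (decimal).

Answer: 0 0x0 3

Derivation:
After char 0 ('M'=12): chars_in_quartet=1 acc=0xC bytes_emitted=0
After char 1 ('M'=12): chars_in_quartet=2 acc=0x30C bytes_emitted=0
After char 2 ('r'=43): chars_in_quartet=3 acc=0xC32B bytes_emitted=0
After char 3 ('u'=46): chars_in_quartet=4 acc=0x30CAEE -> emit 30 CA EE, reset; bytes_emitted=3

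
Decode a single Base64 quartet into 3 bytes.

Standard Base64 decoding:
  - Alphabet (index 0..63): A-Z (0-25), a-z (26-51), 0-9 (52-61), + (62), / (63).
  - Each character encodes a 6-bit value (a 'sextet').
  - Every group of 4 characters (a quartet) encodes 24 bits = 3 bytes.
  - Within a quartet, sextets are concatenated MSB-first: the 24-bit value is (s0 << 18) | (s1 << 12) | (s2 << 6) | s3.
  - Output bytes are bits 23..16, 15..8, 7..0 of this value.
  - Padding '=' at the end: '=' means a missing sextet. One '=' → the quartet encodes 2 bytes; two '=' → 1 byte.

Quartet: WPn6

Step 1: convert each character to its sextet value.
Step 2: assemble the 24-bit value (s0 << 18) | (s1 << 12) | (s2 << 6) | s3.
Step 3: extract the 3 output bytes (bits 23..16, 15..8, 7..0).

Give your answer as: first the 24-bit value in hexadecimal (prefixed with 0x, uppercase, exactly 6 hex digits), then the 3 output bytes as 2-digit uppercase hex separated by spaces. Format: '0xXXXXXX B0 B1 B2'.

Answer: 0x58F9FA 58 F9 FA

Derivation:
Sextets: W=22, P=15, n=39, 6=58
24-bit: (22<<18) | (15<<12) | (39<<6) | 58
      = 0x580000 | 0x00F000 | 0x0009C0 | 0x00003A
      = 0x58F9FA
Bytes: (v>>16)&0xFF=58, (v>>8)&0xFF=F9, v&0xFF=FA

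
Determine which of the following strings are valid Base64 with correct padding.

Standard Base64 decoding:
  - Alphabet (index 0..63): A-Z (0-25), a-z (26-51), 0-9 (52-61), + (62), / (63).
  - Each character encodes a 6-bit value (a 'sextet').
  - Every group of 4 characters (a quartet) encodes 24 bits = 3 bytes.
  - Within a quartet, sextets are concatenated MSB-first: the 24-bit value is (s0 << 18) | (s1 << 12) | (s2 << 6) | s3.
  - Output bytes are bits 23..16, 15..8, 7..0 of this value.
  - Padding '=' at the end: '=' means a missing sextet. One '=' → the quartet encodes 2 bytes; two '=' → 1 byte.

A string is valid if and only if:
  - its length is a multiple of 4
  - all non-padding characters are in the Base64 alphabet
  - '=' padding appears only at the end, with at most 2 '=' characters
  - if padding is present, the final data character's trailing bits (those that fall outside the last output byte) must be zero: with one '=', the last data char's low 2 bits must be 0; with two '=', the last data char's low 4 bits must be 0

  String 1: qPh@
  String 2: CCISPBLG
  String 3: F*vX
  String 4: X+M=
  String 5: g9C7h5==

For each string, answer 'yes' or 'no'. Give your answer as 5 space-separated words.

Answer: no yes no yes no

Derivation:
String 1: 'qPh@' → invalid (bad char(s): ['@'])
String 2: 'CCISPBLG' → valid
String 3: 'F*vX' → invalid (bad char(s): ['*'])
String 4: 'X+M=' → valid
String 5: 'g9C7h5==' → invalid (bad trailing bits)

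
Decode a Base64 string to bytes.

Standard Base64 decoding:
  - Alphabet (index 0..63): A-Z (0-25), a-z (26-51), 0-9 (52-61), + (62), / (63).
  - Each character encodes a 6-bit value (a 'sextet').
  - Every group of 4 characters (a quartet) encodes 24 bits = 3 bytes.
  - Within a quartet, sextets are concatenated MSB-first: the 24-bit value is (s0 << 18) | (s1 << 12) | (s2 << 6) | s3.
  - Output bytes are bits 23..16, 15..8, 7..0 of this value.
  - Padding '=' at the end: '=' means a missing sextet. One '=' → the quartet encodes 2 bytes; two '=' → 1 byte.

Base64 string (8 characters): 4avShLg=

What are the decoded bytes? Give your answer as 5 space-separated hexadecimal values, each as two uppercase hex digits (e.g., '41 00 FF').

After char 0 ('4'=56): chars_in_quartet=1 acc=0x38 bytes_emitted=0
After char 1 ('a'=26): chars_in_quartet=2 acc=0xE1A bytes_emitted=0
After char 2 ('v'=47): chars_in_quartet=3 acc=0x386AF bytes_emitted=0
After char 3 ('S'=18): chars_in_quartet=4 acc=0xE1ABD2 -> emit E1 AB D2, reset; bytes_emitted=3
After char 4 ('h'=33): chars_in_quartet=1 acc=0x21 bytes_emitted=3
After char 5 ('L'=11): chars_in_quartet=2 acc=0x84B bytes_emitted=3
After char 6 ('g'=32): chars_in_quartet=3 acc=0x212E0 bytes_emitted=3
Padding '=': partial quartet acc=0x212E0 -> emit 84 B8; bytes_emitted=5

Answer: E1 AB D2 84 B8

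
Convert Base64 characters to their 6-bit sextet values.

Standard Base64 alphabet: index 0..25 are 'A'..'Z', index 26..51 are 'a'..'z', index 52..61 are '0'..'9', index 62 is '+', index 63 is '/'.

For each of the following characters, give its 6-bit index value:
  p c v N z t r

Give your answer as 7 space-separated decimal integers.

'p': a..z range, 26 + ord('p') − ord('a') = 41
'c': a..z range, 26 + ord('c') − ord('a') = 28
'v': a..z range, 26 + ord('v') − ord('a') = 47
'N': A..Z range, ord('N') − ord('A') = 13
'z': a..z range, 26 + ord('z') − ord('a') = 51
't': a..z range, 26 + ord('t') − ord('a') = 45
'r': a..z range, 26 + ord('r') − ord('a') = 43

Answer: 41 28 47 13 51 45 43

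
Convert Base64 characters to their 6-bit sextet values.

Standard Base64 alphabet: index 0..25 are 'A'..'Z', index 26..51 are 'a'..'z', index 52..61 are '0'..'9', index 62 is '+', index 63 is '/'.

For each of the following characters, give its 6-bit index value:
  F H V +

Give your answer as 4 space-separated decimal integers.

Answer: 5 7 21 62

Derivation:
'F': A..Z range, ord('F') − ord('A') = 5
'H': A..Z range, ord('H') − ord('A') = 7
'V': A..Z range, ord('V') − ord('A') = 21
'+': index 62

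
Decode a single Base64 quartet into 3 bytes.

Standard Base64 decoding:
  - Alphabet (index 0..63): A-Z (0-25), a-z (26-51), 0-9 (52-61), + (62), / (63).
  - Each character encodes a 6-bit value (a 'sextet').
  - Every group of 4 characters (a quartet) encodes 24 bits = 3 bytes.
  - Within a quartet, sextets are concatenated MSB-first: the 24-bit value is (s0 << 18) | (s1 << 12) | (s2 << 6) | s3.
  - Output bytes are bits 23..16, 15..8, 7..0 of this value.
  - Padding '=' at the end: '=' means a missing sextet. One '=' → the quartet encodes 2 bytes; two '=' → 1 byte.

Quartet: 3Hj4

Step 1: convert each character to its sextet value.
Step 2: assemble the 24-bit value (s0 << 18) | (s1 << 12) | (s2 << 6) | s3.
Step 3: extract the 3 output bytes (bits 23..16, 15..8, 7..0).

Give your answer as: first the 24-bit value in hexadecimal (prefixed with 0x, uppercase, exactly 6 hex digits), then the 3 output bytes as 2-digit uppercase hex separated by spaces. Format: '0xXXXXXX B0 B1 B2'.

Sextets: 3=55, H=7, j=35, 4=56
24-bit: (55<<18) | (7<<12) | (35<<6) | 56
      = 0xDC0000 | 0x007000 | 0x0008C0 | 0x000038
      = 0xDC78F8
Bytes: (v>>16)&0xFF=DC, (v>>8)&0xFF=78, v&0xFF=F8

Answer: 0xDC78F8 DC 78 F8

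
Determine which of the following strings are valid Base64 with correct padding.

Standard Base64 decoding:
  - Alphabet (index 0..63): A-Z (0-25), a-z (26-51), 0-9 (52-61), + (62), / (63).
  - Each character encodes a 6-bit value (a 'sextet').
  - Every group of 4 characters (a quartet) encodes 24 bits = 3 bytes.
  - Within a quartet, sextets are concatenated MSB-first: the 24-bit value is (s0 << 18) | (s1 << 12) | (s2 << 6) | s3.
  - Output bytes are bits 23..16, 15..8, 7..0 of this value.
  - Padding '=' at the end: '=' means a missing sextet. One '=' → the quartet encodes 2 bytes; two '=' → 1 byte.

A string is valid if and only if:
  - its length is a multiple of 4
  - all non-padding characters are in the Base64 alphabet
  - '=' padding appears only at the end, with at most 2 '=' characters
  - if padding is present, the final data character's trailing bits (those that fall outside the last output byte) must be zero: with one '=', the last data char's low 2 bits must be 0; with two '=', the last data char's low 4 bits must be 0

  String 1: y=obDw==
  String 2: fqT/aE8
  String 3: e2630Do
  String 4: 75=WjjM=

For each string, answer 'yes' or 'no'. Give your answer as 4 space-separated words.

String 1: 'y=obDw==' → invalid (bad char(s): ['=']; '=' in middle)
String 2: 'fqT/aE8' → invalid (len=7 not mult of 4)
String 3: 'e2630Do' → invalid (len=7 not mult of 4)
String 4: '75=WjjM=' → invalid (bad char(s): ['=']; '=' in middle)

Answer: no no no no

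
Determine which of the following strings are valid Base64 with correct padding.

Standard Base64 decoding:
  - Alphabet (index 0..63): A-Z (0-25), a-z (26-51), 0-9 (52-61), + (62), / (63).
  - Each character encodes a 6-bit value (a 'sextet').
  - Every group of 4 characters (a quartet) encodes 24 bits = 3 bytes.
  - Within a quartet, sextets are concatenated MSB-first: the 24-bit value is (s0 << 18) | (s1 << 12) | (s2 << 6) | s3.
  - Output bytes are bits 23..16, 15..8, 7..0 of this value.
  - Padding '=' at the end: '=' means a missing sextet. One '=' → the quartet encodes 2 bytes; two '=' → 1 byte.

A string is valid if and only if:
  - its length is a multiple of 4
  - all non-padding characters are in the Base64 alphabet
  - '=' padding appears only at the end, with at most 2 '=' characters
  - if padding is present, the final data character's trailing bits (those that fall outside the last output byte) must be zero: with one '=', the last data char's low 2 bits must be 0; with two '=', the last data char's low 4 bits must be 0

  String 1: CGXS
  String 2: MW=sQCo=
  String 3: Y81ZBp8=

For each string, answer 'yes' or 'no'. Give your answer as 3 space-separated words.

String 1: 'CGXS' → valid
String 2: 'MW=sQCo=' → invalid (bad char(s): ['=']; '=' in middle)
String 3: 'Y81ZBp8=' → valid

Answer: yes no yes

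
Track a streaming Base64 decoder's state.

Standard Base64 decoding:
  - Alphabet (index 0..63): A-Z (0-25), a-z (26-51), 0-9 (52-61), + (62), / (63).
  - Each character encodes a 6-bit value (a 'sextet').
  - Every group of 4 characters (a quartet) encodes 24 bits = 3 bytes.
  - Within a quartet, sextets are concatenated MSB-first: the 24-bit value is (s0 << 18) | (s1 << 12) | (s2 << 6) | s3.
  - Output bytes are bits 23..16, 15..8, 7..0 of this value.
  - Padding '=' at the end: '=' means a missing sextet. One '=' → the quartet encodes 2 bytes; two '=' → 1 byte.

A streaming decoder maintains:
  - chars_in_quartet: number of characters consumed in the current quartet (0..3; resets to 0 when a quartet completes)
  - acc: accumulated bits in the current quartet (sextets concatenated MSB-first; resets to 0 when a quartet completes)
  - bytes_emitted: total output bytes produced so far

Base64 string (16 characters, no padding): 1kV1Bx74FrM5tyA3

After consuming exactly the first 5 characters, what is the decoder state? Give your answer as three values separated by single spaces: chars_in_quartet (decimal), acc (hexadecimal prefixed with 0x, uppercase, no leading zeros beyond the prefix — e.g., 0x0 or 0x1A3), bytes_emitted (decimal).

After char 0 ('1'=53): chars_in_quartet=1 acc=0x35 bytes_emitted=0
After char 1 ('k'=36): chars_in_quartet=2 acc=0xD64 bytes_emitted=0
After char 2 ('V'=21): chars_in_quartet=3 acc=0x35915 bytes_emitted=0
After char 3 ('1'=53): chars_in_quartet=4 acc=0xD64575 -> emit D6 45 75, reset; bytes_emitted=3
After char 4 ('B'=1): chars_in_quartet=1 acc=0x1 bytes_emitted=3

Answer: 1 0x1 3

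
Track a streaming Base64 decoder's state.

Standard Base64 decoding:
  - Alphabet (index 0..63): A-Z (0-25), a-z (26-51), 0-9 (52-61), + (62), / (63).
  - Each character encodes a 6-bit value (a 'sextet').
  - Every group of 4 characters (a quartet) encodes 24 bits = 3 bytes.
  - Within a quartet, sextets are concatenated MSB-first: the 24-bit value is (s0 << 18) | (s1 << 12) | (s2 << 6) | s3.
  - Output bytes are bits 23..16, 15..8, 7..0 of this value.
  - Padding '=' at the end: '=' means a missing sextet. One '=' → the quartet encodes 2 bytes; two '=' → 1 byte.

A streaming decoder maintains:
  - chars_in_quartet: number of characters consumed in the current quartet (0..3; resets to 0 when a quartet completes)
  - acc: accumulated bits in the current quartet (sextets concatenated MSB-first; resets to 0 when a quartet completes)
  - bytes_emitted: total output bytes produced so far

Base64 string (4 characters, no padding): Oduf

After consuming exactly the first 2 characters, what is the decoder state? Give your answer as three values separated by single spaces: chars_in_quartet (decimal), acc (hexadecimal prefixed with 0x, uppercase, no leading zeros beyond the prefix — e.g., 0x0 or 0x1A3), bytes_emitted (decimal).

Answer: 2 0x39D 0

Derivation:
After char 0 ('O'=14): chars_in_quartet=1 acc=0xE bytes_emitted=0
After char 1 ('d'=29): chars_in_quartet=2 acc=0x39D bytes_emitted=0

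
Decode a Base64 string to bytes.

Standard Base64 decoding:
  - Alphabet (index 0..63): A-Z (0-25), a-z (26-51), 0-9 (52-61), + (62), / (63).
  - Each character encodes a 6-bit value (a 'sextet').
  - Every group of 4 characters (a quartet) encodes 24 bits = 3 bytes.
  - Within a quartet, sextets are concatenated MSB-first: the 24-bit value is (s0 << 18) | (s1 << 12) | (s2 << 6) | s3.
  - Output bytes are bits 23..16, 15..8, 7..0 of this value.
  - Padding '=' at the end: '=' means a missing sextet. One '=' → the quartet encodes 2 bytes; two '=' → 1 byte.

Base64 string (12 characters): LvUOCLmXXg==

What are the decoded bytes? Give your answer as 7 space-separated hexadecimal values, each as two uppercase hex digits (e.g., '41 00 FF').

After char 0 ('L'=11): chars_in_quartet=1 acc=0xB bytes_emitted=0
After char 1 ('v'=47): chars_in_quartet=2 acc=0x2EF bytes_emitted=0
After char 2 ('U'=20): chars_in_quartet=3 acc=0xBBD4 bytes_emitted=0
After char 3 ('O'=14): chars_in_quartet=4 acc=0x2EF50E -> emit 2E F5 0E, reset; bytes_emitted=3
After char 4 ('C'=2): chars_in_quartet=1 acc=0x2 bytes_emitted=3
After char 5 ('L'=11): chars_in_quartet=2 acc=0x8B bytes_emitted=3
After char 6 ('m'=38): chars_in_quartet=3 acc=0x22E6 bytes_emitted=3
After char 7 ('X'=23): chars_in_quartet=4 acc=0x8B997 -> emit 08 B9 97, reset; bytes_emitted=6
After char 8 ('X'=23): chars_in_quartet=1 acc=0x17 bytes_emitted=6
After char 9 ('g'=32): chars_in_quartet=2 acc=0x5E0 bytes_emitted=6
Padding '==': partial quartet acc=0x5E0 -> emit 5E; bytes_emitted=7

Answer: 2E F5 0E 08 B9 97 5E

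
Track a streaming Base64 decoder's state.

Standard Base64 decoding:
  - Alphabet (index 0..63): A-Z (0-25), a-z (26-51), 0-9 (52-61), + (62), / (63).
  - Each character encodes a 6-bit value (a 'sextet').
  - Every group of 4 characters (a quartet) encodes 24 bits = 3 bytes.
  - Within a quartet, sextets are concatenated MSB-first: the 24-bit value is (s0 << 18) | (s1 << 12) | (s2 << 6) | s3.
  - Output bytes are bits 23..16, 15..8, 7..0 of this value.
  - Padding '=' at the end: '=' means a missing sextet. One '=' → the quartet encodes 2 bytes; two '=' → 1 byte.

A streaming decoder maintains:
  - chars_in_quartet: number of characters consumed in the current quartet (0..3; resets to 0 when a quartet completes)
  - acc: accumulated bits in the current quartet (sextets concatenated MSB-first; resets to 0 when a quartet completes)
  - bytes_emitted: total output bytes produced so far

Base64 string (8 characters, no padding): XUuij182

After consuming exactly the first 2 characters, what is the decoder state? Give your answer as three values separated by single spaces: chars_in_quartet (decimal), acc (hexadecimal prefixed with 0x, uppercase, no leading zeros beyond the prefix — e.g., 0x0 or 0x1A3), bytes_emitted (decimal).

Answer: 2 0x5D4 0

Derivation:
After char 0 ('X'=23): chars_in_quartet=1 acc=0x17 bytes_emitted=0
After char 1 ('U'=20): chars_in_quartet=2 acc=0x5D4 bytes_emitted=0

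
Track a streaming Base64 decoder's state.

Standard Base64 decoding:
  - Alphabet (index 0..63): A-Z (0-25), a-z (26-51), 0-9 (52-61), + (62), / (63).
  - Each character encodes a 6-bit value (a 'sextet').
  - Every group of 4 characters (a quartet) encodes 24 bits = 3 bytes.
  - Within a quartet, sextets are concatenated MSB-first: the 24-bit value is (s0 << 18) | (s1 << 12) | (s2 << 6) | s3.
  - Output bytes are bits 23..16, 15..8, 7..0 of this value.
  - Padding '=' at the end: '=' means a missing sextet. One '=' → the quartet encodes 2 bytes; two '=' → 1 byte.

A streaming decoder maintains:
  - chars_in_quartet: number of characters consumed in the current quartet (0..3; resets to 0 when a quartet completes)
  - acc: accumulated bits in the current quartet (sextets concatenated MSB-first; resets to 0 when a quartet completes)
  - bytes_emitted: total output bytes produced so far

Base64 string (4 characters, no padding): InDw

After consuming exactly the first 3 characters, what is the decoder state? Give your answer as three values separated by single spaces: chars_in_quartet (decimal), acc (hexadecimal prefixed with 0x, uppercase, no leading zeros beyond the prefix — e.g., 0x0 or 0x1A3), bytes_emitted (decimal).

After char 0 ('I'=8): chars_in_quartet=1 acc=0x8 bytes_emitted=0
After char 1 ('n'=39): chars_in_quartet=2 acc=0x227 bytes_emitted=0
After char 2 ('D'=3): chars_in_quartet=3 acc=0x89C3 bytes_emitted=0

Answer: 3 0x89C3 0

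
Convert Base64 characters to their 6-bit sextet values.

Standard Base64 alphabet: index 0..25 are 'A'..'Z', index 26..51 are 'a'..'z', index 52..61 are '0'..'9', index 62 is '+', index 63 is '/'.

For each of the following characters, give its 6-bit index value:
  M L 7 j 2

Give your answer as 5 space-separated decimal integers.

'M': A..Z range, ord('M') − ord('A') = 12
'L': A..Z range, ord('L') − ord('A') = 11
'7': 0..9 range, 52 + ord('7') − ord('0') = 59
'j': a..z range, 26 + ord('j') − ord('a') = 35
'2': 0..9 range, 52 + ord('2') − ord('0') = 54

Answer: 12 11 59 35 54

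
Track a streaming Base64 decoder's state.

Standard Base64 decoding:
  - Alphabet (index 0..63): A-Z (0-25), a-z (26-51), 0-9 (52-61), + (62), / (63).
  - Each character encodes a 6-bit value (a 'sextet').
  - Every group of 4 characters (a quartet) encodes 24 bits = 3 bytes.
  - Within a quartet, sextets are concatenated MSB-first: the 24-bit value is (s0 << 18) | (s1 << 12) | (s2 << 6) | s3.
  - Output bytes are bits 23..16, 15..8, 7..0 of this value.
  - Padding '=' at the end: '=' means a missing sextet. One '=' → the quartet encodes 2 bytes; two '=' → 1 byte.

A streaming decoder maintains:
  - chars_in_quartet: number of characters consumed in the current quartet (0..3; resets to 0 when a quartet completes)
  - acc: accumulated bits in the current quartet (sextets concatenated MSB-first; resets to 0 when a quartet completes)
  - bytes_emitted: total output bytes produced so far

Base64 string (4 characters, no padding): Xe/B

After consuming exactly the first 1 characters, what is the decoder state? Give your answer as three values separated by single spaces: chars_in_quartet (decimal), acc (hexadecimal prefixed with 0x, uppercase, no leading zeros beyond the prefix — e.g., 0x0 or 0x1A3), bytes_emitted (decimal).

Answer: 1 0x17 0

Derivation:
After char 0 ('X'=23): chars_in_quartet=1 acc=0x17 bytes_emitted=0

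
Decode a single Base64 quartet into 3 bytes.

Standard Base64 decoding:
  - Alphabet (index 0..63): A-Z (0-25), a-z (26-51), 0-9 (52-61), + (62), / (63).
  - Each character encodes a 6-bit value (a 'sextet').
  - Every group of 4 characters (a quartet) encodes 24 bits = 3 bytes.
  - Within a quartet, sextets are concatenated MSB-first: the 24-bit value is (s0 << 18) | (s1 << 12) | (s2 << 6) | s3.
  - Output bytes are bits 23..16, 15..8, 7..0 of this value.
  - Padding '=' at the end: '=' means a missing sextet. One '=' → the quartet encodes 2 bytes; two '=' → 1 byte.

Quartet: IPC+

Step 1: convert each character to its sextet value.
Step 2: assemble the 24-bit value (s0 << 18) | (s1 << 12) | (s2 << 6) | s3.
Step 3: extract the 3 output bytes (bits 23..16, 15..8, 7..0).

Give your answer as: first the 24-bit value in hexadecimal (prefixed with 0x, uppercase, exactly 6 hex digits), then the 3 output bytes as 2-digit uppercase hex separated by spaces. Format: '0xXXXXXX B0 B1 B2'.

Sextets: I=8, P=15, C=2, +=62
24-bit: (8<<18) | (15<<12) | (2<<6) | 62
      = 0x200000 | 0x00F000 | 0x000080 | 0x00003E
      = 0x20F0BE
Bytes: (v>>16)&0xFF=20, (v>>8)&0xFF=F0, v&0xFF=BE

Answer: 0x20F0BE 20 F0 BE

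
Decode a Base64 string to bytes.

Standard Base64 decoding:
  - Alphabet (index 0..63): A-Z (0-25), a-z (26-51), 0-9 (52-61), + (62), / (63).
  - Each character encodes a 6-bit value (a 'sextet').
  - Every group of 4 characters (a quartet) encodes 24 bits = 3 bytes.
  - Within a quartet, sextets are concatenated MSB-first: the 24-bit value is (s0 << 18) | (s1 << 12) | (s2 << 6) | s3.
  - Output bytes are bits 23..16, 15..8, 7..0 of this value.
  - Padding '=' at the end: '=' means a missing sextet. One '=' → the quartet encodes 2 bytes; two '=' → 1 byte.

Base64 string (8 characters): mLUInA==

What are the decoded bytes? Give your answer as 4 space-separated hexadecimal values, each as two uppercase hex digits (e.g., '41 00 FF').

After char 0 ('m'=38): chars_in_quartet=1 acc=0x26 bytes_emitted=0
After char 1 ('L'=11): chars_in_quartet=2 acc=0x98B bytes_emitted=0
After char 2 ('U'=20): chars_in_quartet=3 acc=0x262D4 bytes_emitted=0
After char 3 ('I'=8): chars_in_quartet=4 acc=0x98B508 -> emit 98 B5 08, reset; bytes_emitted=3
After char 4 ('n'=39): chars_in_quartet=1 acc=0x27 bytes_emitted=3
After char 5 ('A'=0): chars_in_quartet=2 acc=0x9C0 bytes_emitted=3
Padding '==': partial quartet acc=0x9C0 -> emit 9C; bytes_emitted=4

Answer: 98 B5 08 9C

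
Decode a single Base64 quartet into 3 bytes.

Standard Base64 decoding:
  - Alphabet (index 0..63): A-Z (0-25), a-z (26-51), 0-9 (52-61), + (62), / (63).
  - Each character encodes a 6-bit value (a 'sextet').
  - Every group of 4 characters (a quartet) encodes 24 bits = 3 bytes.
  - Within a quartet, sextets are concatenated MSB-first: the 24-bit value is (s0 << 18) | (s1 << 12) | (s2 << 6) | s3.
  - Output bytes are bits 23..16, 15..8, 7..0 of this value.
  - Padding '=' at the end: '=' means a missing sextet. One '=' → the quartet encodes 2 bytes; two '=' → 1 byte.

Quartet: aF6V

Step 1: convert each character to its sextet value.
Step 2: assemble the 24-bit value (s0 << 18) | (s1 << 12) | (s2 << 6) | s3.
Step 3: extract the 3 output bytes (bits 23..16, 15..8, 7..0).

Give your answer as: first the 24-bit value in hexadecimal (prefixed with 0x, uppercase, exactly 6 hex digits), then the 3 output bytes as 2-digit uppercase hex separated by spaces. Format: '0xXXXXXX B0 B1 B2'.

Sextets: a=26, F=5, 6=58, V=21
24-bit: (26<<18) | (5<<12) | (58<<6) | 21
      = 0x680000 | 0x005000 | 0x000E80 | 0x000015
      = 0x685E95
Bytes: (v>>16)&0xFF=68, (v>>8)&0xFF=5E, v&0xFF=95

Answer: 0x685E95 68 5E 95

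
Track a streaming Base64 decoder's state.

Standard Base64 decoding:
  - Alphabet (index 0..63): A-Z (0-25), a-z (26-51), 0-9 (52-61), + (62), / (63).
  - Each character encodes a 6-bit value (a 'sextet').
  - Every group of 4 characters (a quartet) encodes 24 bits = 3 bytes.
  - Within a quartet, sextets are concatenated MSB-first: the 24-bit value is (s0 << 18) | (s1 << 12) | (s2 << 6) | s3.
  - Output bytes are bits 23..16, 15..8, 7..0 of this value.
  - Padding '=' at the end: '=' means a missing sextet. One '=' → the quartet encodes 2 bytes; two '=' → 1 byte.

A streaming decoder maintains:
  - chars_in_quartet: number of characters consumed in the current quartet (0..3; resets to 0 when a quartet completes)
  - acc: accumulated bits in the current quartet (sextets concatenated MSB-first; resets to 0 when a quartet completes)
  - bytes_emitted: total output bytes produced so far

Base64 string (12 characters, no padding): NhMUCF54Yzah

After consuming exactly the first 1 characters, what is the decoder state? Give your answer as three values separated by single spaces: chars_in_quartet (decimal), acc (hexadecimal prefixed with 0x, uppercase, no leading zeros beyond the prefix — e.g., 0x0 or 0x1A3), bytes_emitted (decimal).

After char 0 ('N'=13): chars_in_quartet=1 acc=0xD bytes_emitted=0

Answer: 1 0xD 0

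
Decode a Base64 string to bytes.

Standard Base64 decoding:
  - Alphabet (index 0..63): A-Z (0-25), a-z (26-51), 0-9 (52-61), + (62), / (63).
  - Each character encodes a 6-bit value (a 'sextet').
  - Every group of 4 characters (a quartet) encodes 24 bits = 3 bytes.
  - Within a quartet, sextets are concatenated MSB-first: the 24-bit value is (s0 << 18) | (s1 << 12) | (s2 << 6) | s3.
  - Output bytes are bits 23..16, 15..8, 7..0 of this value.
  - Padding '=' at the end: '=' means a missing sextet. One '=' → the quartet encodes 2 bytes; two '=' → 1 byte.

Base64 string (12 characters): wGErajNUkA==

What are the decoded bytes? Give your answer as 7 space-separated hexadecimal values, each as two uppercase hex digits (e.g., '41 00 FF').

Answer: C0 61 2B 6A 33 54 90

Derivation:
After char 0 ('w'=48): chars_in_quartet=1 acc=0x30 bytes_emitted=0
After char 1 ('G'=6): chars_in_quartet=2 acc=0xC06 bytes_emitted=0
After char 2 ('E'=4): chars_in_quartet=3 acc=0x30184 bytes_emitted=0
After char 3 ('r'=43): chars_in_quartet=4 acc=0xC0612B -> emit C0 61 2B, reset; bytes_emitted=3
After char 4 ('a'=26): chars_in_quartet=1 acc=0x1A bytes_emitted=3
After char 5 ('j'=35): chars_in_quartet=2 acc=0x6A3 bytes_emitted=3
After char 6 ('N'=13): chars_in_quartet=3 acc=0x1A8CD bytes_emitted=3
After char 7 ('U'=20): chars_in_quartet=4 acc=0x6A3354 -> emit 6A 33 54, reset; bytes_emitted=6
After char 8 ('k'=36): chars_in_quartet=1 acc=0x24 bytes_emitted=6
After char 9 ('A'=0): chars_in_quartet=2 acc=0x900 bytes_emitted=6
Padding '==': partial quartet acc=0x900 -> emit 90; bytes_emitted=7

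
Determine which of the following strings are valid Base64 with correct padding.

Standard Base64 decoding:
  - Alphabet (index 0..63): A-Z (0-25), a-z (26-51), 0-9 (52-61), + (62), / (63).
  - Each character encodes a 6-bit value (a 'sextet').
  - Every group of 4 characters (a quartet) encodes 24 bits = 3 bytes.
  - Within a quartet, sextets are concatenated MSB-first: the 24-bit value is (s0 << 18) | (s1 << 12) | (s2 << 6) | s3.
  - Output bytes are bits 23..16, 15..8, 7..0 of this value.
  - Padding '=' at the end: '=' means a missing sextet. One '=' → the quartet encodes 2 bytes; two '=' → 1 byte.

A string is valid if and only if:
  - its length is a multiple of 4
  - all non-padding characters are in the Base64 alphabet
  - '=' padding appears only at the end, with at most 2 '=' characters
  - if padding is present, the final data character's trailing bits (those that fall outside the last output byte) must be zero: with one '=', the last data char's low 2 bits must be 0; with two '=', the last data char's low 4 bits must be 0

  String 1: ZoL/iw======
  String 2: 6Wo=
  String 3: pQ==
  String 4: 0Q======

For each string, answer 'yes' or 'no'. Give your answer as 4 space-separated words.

String 1: 'ZoL/iw======' → invalid (6 pad chars (max 2))
String 2: '6Wo=' → valid
String 3: 'pQ==' → valid
String 4: '0Q======' → invalid (6 pad chars (max 2))

Answer: no yes yes no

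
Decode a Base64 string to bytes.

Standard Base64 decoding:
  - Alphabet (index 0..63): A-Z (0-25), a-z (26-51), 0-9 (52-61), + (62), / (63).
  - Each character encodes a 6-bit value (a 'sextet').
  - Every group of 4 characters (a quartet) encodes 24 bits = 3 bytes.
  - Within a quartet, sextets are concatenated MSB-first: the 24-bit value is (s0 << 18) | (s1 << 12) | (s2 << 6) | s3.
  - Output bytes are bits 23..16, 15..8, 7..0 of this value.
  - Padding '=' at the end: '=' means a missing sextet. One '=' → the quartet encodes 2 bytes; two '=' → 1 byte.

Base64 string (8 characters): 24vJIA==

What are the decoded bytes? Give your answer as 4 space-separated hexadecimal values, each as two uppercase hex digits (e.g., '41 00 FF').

Answer: DB 8B C9 20

Derivation:
After char 0 ('2'=54): chars_in_quartet=1 acc=0x36 bytes_emitted=0
After char 1 ('4'=56): chars_in_quartet=2 acc=0xDB8 bytes_emitted=0
After char 2 ('v'=47): chars_in_quartet=3 acc=0x36E2F bytes_emitted=0
After char 3 ('J'=9): chars_in_quartet=4 acc=0xDB8BC9 -> emit DB 8B C9, reset; bytes_emitted=3
After char 4 ('I'=8): chars_in_quartet=1 acc=0x8 bytes_emitted=3
After char 5 ('A'=0): chars_in_quartet=2 acc=0x200 bytes_emitted=3
Padding '==': partial quartet acc=0x200 -> emit 20; bytes_emitted=4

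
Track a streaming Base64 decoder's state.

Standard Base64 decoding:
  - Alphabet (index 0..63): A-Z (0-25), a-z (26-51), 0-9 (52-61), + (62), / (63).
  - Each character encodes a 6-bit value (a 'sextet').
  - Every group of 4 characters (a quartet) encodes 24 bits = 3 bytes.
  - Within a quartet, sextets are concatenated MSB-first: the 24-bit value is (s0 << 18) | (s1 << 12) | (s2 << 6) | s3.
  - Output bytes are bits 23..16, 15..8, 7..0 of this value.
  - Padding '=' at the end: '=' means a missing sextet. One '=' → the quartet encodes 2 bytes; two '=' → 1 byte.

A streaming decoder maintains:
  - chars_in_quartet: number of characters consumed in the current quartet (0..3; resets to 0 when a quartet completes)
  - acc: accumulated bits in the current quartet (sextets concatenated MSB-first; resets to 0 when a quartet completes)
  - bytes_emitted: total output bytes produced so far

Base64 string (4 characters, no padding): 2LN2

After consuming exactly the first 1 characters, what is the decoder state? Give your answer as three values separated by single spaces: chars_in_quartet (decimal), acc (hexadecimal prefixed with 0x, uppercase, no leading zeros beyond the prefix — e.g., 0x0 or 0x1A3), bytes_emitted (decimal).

After char 0 ('2'=54): chars_in_quartet=1 acc=0x36 bytes_emitted=0

Answer: 1 0x36 0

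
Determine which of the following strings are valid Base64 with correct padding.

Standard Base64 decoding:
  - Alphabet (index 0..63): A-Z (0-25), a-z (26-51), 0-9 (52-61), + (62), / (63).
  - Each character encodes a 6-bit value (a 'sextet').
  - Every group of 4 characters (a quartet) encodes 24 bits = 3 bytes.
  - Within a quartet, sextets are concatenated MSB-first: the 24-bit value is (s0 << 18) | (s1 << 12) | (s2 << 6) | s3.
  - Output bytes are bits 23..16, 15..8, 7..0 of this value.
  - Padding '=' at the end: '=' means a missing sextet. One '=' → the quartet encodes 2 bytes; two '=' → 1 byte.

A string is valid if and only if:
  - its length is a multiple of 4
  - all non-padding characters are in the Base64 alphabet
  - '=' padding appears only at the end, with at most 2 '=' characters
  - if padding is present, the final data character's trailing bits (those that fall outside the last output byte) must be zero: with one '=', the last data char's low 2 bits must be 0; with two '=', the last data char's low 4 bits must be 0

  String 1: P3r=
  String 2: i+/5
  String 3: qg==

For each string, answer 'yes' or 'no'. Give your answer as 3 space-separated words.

Answer: no yes yes

Derivation:
String 1: 'P3r=' → invalid (bad trailing bits)
String 2: 'i+/5' → valid
String 3: 'qg==' → valid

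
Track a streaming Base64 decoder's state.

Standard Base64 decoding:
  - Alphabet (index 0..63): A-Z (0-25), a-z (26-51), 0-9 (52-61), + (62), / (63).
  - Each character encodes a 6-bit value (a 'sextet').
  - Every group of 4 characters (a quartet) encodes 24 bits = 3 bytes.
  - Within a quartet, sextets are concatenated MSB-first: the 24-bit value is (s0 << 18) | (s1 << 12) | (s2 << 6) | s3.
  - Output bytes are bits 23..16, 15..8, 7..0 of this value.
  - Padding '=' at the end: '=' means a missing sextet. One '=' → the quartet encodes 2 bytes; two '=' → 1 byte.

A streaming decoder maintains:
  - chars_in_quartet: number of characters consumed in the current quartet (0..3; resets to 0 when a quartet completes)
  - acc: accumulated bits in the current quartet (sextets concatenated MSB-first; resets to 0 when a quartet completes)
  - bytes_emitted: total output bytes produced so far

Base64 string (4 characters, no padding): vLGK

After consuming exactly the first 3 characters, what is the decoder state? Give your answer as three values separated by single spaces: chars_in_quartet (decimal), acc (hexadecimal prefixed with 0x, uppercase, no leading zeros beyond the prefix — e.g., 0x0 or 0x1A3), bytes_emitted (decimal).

Answer: 3 0x2F2C6 0

Derivation:
After char 0 ('v'=47): chars_in_quartet=1 acc=0x2F bytes_emitted=0
After char 1 ('L'=11): chars_in_quartet=2 acc=0xBCB bytes_emitted=0
After char 2 ('G'=6): chars_in_quartet=3 acc=0x2F2C6 bytes_emitted=0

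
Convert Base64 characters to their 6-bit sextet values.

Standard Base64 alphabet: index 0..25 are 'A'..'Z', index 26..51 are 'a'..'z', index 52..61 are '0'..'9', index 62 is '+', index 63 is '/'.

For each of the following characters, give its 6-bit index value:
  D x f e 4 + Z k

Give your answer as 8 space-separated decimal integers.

'D': A..Z range, ord('D') − ord('A') = 3
'x': a..z range, 26 + ord('x') − ord('a') = 49
'f': a..z range, 26 + ord('f') − ord('a') = 31
'e': a..z range, 26 + ord('e') − ord('a') = 30
'4': 0..9 range, 52 + ord('4') − ord('0') = 56
'+': index 62
'Z': A..Z range, ord('Z') − ord('A') = 25
'k': a..z range, 26 + ord('k') − ord('a') = 36

Answer: 3 49 31 30 56 62 25 36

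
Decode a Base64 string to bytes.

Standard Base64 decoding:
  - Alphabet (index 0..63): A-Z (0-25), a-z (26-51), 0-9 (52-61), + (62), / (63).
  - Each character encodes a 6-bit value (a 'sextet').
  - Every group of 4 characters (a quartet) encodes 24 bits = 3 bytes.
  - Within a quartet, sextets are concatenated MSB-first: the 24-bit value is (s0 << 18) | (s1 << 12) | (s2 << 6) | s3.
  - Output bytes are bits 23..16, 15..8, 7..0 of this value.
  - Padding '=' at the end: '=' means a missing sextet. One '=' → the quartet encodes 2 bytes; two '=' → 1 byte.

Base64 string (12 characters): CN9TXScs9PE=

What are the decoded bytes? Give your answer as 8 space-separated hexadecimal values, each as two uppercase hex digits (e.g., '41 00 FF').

Answer: 08 DF 53 5D 27 2C F4 F1

Derivation:
After char 0 ('C'=2): chars_in_quartet=1 acc=0x2 bytes_emitted=0
After char 1 ('N'=13): chars_in_quartet=2 acc=0x8D bytes_emitted=0
After char 2 ('9'=61): chars_in_quartet=3 acc=0x237D bytes_emitted=0
After char 3 ('T'=19): chars_in_quartet=4 acc=0x8DF53 -> emit 08 DF 53, reset; bytes_emitted=3
After char 4 ('X'=23): chars_in_quartet=1 acc=0x17 bytes_emitted=3
After char 5 ('S'=18): chars_in_quartet=2 acc=0x5D2 bytes_emitted=3
After char 6 ('c'=28): chars_in_quartet=3 acc=0x1749C bytes_emitted=3
After char 7 ('s'=44): chars_in_quartet=4 acc=0x5D272C -> emit 5D 27 2C, reset; bytes_emitted=6
After char 8 ('9'=61): chars_in_quartet=1 acc=0x3D bytes_emitted=6
After char 9 ('P'=15): chars_in_quartet=2 acc=0xF4F bytes_emitted=6
After char 10 ('E'=4): chars_in_quartet=3 acc=0x3D3C4 bytes_emitted=6
Padding '=': partial quartet acc=0x3D3C4 -> emit F4 F1; bytes_emitted=8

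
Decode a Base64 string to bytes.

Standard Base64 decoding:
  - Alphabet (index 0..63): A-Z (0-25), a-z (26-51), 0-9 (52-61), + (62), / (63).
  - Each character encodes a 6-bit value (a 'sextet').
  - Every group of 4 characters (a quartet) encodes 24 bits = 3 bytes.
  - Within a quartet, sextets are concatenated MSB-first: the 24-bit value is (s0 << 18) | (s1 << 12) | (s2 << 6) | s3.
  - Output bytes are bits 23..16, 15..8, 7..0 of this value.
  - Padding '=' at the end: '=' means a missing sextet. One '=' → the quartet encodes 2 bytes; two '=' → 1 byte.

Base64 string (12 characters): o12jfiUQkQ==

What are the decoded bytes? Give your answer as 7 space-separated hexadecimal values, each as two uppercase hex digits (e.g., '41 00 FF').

After char 0 ('o'=40): chars_in_quartet=1 acc=0x28 bytes_emitted=0
After char 1 ('1'=53): chars_in_quartet=2 acc=0xA35 bytes_emitted=0
After char 2 ('2'=54): chars_in_quartet=3 acc=0x28D76 bytes_emitted=0
After char 3 ('j'=35): chars_in_quartet=4 acc=0xA35DA3 -> emit A3 5D A3, reset; bytes_emitted=3
After char 4 ('f'=31): chars_in_quartet=1 acc=0x1F bytes_emitted=3
After char 5 ('i'=34): chars_in_quartet=2 acc=0x7E2 bytes_emitted=3
After char 6 ('U'=20): chars_in_quartet=3 acc=0x1F894 bytes_emitted=3
After char 7 ('Q'=16): chars_in_quartet=4 acc=0x7E2510 -> emit 7E 25 10, reset; bytes_emitted=6
After char 8 ('k'=36): chars_in_quartet=1 acc=0x24 bytes_emitted=6
After char 9 ('Q'=16): chars_in_quartet=2 acc=0x910 bytes_emitted=6
Padding '==': partial quartet acc=0x910 -> emit 91; bytes_emitted=7

Answer: A3 5D A3 7E 25 10 91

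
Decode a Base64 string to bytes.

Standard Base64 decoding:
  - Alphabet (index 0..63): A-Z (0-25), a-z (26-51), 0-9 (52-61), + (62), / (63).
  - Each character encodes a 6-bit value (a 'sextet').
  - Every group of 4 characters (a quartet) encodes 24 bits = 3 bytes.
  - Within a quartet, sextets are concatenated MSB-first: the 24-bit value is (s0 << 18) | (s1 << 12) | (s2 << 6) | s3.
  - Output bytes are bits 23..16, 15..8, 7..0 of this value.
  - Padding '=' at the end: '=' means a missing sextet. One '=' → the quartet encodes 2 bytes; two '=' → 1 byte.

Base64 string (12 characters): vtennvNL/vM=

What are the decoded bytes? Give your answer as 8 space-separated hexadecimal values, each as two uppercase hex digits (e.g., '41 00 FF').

Answer: BE D7 A7 9E F3 4B FE F3

Derivation:
After char 0 ('v'=47): chars_in_quartet=1 acc=0x2F bytes_emitted=0
After char 1 ('t'=45): chars_in_quartet=2 acc=0xBED bytes_emitted=0
After char 2 ('e'=30): chars_in_quartet=3 acc=0x2FB5E bytes_emitted=0
After char 3 ('n'=39): chars_in_quartet=4 acc=0xBED7A7 -> emit BE D7 A7, reset; bytes_emitted=3
After char 4 ('n'=39): chars_in_quartet=1 acc=0x27 bytes_emitted=3
After char 5 ('v'=47): chars_in_quartet=2 acc=0x9EF bytes_emitted=3
After char 6 ('N'=13): chars_in_quartet=3 acc=0x27BCD bytes_emitted=3
After char 7 ('L'=11): chars_in_quartet=4 acc=0x9EF34B -> emit 9E F3 4B, reset; bytes_emitted=6
After char 8 ('/'=63): chars_in_quartet=1 acc=0x3F bytes_emitted=6
After char 9 ('v'=47): chars_in_quartet=2 acc=0xFEF bytes_emitted=6
After char 10 ('M'=12): chars_in_quartet=3 acc=0x3FBCC bytes_emitted=6
Padding '=': partial quartet acc=0x3FBCC -> emit FE F3; bytes_emitted=8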